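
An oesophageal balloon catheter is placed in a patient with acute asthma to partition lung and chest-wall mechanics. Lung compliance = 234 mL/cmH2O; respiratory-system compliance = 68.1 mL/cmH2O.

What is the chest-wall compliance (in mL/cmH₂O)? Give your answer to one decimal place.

96.1

1/Ccw = 1/Crs − 1/CL.
1/Ccw = 1/68.1 − 1/234 = 0.01041.
Ccw = 96.061 mL/cmH2O.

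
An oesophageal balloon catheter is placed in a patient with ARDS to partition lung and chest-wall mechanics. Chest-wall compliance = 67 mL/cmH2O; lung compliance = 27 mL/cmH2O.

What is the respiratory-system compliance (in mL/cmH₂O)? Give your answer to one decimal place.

Lung and chest wall are elastances in series: 1/Crs = 1/CL + 1/Ccw.
1/Crs = 1/27 + 1/67 = 0.05196.
Crs = 19.246 mL/cmH2O.

19.2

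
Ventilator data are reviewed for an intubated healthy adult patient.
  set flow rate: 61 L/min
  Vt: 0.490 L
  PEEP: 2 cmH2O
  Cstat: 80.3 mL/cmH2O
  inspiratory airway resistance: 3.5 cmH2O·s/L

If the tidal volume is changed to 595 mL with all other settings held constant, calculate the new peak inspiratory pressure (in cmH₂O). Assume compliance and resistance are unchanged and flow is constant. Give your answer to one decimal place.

13.0

Flow: 61 L/min ÷ 60 = 1.0167 L/s.
PIP = Vt/C + R·V̇ + PEEP (constant-flow equation of motion).
Only the elastic term changes: ΔPIP = ΔVt / C = (595 − 490) / 80.3 = 1.308 cmH2O.
Original PIP = 490/80.3 + 3.5×1.0167 + 2 = 11.661 cmH2O; new PIP = 11.661 + (1.308) = 12.969 cmH2O.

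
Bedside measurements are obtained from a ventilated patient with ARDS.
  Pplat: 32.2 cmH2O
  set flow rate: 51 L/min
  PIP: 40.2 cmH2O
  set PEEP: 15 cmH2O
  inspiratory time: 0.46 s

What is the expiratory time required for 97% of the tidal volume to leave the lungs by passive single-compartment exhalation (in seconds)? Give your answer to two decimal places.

0.75

Flow: 51 L/min ÷ 60 = 0.85 L/s.
Vt = flow × Ti = 0.85 L/s × 0.46 s × 1000 mL/L = 391.0 mL.
R = (PIP − Pplat)/V̇ = (40.2 − 32.2) / 0.85 = 8.0/0.85 = 9.412 cmH2O·s/L.
C = Vt/(Pplat − PEEP) = 391.0 / (32.2 − 15) = 391.0/17.2 = 22.733 mL/cmH2O.
τ = R × C = 9.412 × 0.02273 L/cmH2O = 0.2139 s.
t = −τ·ln(1 − 0.97) = −0.2139·ln(0.03) = 0.7501 s.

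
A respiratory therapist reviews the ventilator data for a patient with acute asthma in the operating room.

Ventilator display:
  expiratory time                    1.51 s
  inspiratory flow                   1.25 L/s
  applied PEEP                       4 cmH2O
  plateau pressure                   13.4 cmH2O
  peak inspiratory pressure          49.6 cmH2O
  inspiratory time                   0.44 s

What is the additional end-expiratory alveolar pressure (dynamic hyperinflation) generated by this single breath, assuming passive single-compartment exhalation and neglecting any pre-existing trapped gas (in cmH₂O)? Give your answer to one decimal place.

Vt = flow × Ti = 1.25 L/s × 0.44 s × 1000 mL/L = 550.0 mL.
R = (PIP − Pplat)/V̇ = (49.6 − 13.4) / 1.25 = 36.2/1.25 = 28.96 cmH2O·s/L.
C = Vt/(Pplat − PEEP) = 550.0 / (13.4 − 4) = 550.0/9.4 = 58.511 mL/cmH2O.
τ = R × C = 28.96 × 0.05851 L/cmH2O = 1.694 s.
Fraction remaining = e^(−Te/τ) = e^(−1.51/1.694) = 0.4101; trapped volume = 550.0 × 0.4101 = 225.56 mL.
Additional alveolar pressure from trapping ≈ V_trapped / C = 225.56 / 58.511 = 3.855 cmH2O.

3.9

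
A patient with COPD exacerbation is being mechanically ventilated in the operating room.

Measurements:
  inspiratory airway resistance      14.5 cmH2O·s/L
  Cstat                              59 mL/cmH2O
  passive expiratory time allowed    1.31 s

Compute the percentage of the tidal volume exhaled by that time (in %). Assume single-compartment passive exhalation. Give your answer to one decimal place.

τ = R × C = 14.5 × 59 mL/cmH2O = 14.5 × 0.059 L/cmH2O = 0.8555 s.
Passive exhalation: V(t)/V₀ = e^(−t/τ) = e^(−1.31/0.8555) = 0.2163.
Fraction exhaled = 1 − 0.2163 = 0.7837 → 78.37%.

78.4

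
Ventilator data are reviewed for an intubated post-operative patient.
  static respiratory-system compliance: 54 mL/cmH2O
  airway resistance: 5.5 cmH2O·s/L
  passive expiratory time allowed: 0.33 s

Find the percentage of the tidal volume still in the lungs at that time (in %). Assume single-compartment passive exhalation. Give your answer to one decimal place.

τ = R × C = 5.5 × 54 mL/cmH2O = 5.5 × 0.054 L/cmH2O = 0.297 s.
Passive exhalation: V(t)/V₀ = e^(−t/τ) = e^(−0.33/0.297) = 0.3292.
Fraction remaining = 0.3292 → 32.92%.

32.9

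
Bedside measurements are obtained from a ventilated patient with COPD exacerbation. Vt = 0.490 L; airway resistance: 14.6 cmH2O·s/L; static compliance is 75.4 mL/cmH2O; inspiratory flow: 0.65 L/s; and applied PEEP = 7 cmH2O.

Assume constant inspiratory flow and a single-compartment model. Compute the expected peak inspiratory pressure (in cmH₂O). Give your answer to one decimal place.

Equation of motion (constant flow): PIP = Vt/C + R·V̇ + PEEP.
PIP = 490/75.4 + 14.6×0.65 + 7 = 6.499 + 9.49 + 7 = 22.989 cmH2O.

23.0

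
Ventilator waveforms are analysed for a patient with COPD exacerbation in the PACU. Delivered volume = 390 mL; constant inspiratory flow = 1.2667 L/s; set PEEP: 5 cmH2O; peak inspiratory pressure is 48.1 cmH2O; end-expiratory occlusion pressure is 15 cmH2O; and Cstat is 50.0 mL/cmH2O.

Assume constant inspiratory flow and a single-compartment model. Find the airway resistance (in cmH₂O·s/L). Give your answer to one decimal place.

20.0

Total PEEP = 15 cmH2O (set 5 + intrinsic 10); this is the baseline alveolar pressure.
Equation of motion (constant flow): PIP = Vt/C + R·V̇ + PEEP.
R·V̇ = PIP − Vt/C − PEEP = 48.1 − 390/50.0 − 15 = 48.1 − 7.8 − 15 = 25.3 cmH2O.
R = 25.3 / 1.2667 = 19.973 cmH2O·s/L.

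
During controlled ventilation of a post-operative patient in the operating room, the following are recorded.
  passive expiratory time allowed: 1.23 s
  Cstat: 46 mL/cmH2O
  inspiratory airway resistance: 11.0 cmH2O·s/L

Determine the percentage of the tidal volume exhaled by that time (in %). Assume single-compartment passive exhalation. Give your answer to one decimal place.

τ = R × C = 11.0 × 46 mL/cmH2O = 11.0 × 0.046 L/cmH2O = 0.506 s.
Passive exhalation: V(t)/V₀ = e^(−t/τ) = e^(−1.23/0.506) = 0.08796.
Fraction exhaled = 1 − 0.08796 = 0.912 → 91.2%.

91.2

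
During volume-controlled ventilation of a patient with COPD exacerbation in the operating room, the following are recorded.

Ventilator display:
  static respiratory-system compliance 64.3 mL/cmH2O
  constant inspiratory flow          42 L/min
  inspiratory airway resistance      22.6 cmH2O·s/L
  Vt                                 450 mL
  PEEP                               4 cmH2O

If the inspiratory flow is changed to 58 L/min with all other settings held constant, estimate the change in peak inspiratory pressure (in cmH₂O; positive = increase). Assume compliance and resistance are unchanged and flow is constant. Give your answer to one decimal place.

Flow: 42 L/min ÷ 60 = 0.7 L/s.
New flow: 58 L/min ÷ 60 = 0.9667 L/s.
PIP = Vt/C + R·V̇ + PEEP (constant-flow equation of motion).
Only the resistive term changes: ΔPIP = R × ΔV̇ = 22.6 × (0.9667 − 0.7) = 22.6 × 0.2667 = 6.027 cmH2O.

6.0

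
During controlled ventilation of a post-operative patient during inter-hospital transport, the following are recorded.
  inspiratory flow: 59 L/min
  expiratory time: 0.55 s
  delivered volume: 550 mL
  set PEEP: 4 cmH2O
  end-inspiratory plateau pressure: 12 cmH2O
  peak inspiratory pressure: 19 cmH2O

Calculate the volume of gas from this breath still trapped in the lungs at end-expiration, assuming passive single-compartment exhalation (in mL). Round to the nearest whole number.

Flow: 59 L/min ÷ 60 = 0.9833 L/s.
R = (PIP − Pplat)/V̇ = (19 − 12) / 0.9833 = 7.0/0.9833 = 7.119 cmH2O·s/L.
C = Vt/(Pplat − PEEP) = 550.0 / (12 − 4) = 550.0/8.0 = 68.75 mL/cmH2O.
τ = R × C = 7.119 × 0.06875 L/cmH2O = 0.4894 s.
Fraction remaining = e^(−Te/τ) = e^(−0.55/0.4894) = 0.325.
Trapped volume = 550.0 × 0.325 = 178.75 mL.

179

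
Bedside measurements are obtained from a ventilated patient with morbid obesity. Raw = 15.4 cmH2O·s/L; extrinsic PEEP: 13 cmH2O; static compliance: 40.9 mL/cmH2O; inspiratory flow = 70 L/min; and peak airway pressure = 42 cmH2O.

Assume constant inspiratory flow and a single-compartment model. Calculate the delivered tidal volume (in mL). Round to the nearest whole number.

451

Flow: 70 L/min ÷ 60 = 1.1667 L/s.
Equation of motion (constant flow): PIP = Vt/C + R·V̇ + PEEP.
Vt/C = PIP − R·V̇ − PEEP = 42 − 17.967 − 13 = 11.033 cmH2O.
Vt = C × 11.033 = 40.9 × 11.033 = 451.25 mL.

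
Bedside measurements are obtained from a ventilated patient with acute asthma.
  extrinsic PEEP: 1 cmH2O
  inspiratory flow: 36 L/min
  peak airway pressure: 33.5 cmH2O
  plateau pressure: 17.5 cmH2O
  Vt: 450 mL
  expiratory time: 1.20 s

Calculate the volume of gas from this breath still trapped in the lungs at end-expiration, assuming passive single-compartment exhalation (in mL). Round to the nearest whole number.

86

Flow: 36 L/min ÷ 60 = 0.6 L/s.
R = (PIP − Pplat)/V̇ = (33.5 − 17.5) / 0.6 = 16.0/0.6 = 26.667 cmH2O·s/L.
C = Vt/(Pplat − PEEP) = 450.0 / (17.5 − 1) = 450.0/16.5 = 27.273 mL/cmH2O.
τ = R × C = 26.667 × 0.02727 L/cmH2O = 0.7272 s.
Fraction remaining = e^(−Te/τ) = e^(−1.20/0.7272) = 0.192.
Trapped volume = 450.0 × 0.192 = 86.4 mL.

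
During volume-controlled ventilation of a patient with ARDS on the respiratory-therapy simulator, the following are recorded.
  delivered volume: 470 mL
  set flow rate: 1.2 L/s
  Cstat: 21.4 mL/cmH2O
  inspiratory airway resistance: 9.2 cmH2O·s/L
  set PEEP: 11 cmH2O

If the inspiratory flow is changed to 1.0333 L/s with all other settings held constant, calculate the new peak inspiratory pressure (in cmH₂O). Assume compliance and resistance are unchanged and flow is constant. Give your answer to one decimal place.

PIP = Vt/C + R·V̇ + PEEP (constant-flow equation of motion).
Only the resistive term changes: ΔPIP = R × ΔV̇ = 9.2 × (1.0333 − 1.2) = 9.2 × -0.1667 = -1.534 cmH2O.
Original PIP = 470/21.4 + 9.2×1.2 + 11 = 44.003 cmH2O; new PIP = 44.003 + (-1.534) = 42.469 cmH2O.

42.5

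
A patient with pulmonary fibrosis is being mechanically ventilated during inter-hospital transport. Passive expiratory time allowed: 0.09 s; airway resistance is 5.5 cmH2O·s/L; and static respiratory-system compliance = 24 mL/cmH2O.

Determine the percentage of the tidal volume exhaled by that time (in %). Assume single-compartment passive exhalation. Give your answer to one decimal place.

τ = R × C = 5.5 × 24 mL/cmH2O = 5.5 × 0.024 L/cmH2O = 0.132 s.
Passive exhalation: V(t)/V₀ = e^(−t/τ) = e^(−0.09/0.132) = 0.5057.
Fraction exhaled = 1 − 0.5057 = 0.4943 → 49.43%.

49.4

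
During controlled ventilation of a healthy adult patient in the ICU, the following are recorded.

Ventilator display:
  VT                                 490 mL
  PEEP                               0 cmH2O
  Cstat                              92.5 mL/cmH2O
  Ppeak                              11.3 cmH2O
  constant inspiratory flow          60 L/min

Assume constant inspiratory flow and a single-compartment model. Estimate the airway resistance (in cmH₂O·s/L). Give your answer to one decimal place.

6.0

Flow: 60 L/min ÷ 60 = 1 L/s.
Equation of motion (constant flow): PIP = Vt/C + R·V̇ + PEEP.
R·V̇ = PIP − Vt/C − PEEP = 11.3 − 490/92.5 − 0 = 11.3 − 5.297 − 0 = 6.003 cmH2O.
R = 6.003 / 1 = 6.003 cmH2O·s/L.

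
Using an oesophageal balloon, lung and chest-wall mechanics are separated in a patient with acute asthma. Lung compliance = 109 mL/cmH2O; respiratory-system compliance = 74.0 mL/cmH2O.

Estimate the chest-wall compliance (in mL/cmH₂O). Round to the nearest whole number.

230

1/Ccw = 1/Crs − 1/CL.
1/Ccw = 1/74.0 − 1/109 = 0.004339.
Ccw = 230.47 mL/cmH2O.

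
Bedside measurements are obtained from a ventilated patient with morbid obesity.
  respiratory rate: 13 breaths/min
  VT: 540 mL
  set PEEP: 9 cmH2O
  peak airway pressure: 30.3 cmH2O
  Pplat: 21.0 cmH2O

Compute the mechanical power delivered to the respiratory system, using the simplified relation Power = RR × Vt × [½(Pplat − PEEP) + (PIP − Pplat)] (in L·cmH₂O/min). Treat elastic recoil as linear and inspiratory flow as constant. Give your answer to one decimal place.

Per-breath work = Vt × [½(Pplat−PEEP) + (PIP−Pplat)] = 0.540 × [0.5×12.0 + 9.3] = 0.540 × 15.3 = 8.262 L·cmH2O.
Power = 13 × 8.262 = 107.41 L·cmH2O/min.

107.4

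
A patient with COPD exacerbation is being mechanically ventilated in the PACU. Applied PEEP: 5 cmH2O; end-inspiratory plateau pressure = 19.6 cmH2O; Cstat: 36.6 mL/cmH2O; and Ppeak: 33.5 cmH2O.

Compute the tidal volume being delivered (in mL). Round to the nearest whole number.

Vt = Cstat × (Pplat − PEEP) = 36.6 × (19.6 − 5) = 36.6 × 14.6 = 534.36 mL.

534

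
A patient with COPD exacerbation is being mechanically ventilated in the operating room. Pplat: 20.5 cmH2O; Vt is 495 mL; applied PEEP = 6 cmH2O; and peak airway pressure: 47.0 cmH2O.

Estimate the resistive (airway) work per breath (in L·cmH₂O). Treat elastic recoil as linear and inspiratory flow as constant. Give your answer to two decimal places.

With constant inspiratory flow the resistive pressure is constant at PIP − Pplat = 47.0 − 20.5 = 26.5 cmH2O, so resistive work = 26.5 × 0.495 = 13.118 L·cmH2O.

13.12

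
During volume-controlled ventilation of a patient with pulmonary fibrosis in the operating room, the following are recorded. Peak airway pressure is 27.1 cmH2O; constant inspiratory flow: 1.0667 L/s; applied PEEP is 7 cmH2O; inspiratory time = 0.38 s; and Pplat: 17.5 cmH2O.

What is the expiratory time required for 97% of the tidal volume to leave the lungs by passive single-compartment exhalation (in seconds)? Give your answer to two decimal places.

Vt = flow × Ti = 1.0667 L/s × 0.38 s × 1000 mL/L = 405.35 mL.
R = (PIP − Pplat)/V̇ = (27.1 − 17.5) / 1.0667 = 9.6/1.0667 = 9.0 cmH2O·s/L.
C = Vt/(Pplat − PEEP) = 405.35 / (17.5 − 7) = 405.35/10.5 = 38.605 mL/cmH2O.
τ = R × C = 9.0 × 0.03861 L/cmH2O = 0.3475 s.
t = −τ·ln(1 − 0.97) = −0.3475·ln(0.03) = 1.219 s.

1.22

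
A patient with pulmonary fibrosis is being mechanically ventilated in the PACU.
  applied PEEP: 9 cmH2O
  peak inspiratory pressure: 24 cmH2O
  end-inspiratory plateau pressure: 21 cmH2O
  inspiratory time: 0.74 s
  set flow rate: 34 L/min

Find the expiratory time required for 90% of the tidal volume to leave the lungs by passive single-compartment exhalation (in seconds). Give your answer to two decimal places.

Flow: 34 L/min ÷ 60 = 0.5667 L/s.
Vt = flow × Ti = 0.5667 L/s × 0.74 s × 1000 mL/L = 419.36 mL.
R = (PIP − Pplat)/V̇ = (24 − 21) / 0.5667 = 3.0/0.5667 = 5.294 cmH2O·s/L.
C = Vt/(Pplat − PEEP) = 419.36 / (21 − 9) = 419.36/12.0 = 34.947 mL/cmH2O.
τ = R × C = 5.294 × 0.03495 L/cmH2O = 0.185 s.
t = −τ·ln(1 − 0.90) = −0.185·ln(0.1) = 0.426 s.

0.43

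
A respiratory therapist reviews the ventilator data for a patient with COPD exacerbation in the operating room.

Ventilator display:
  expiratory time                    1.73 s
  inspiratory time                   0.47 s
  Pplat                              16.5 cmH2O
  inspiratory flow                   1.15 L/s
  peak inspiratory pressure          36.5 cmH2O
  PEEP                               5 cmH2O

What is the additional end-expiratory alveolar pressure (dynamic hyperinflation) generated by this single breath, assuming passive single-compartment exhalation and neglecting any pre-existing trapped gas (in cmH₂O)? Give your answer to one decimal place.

Vt = flow × Ti = 1.15 L/s × 0.47 s × 1000 mL/L = 540.5 mL.
R = (PIP − Pplat)/V̇ = (36.5 − 16.5) / 1.15 = 20.0/1.15 = 17.391 cmH2O·s/L.
C = Vt/(Pplat − PEEP) = 540.5 / (16.5 − 5) = 540.5/11.5 = 47.0 mL/cmH2O.
τ = R × C = 17.391 × 0.047 L/cmH2O = 0.8174 s.
Fraction remaining = e^(−Te/τ) = e^(−1.73/0.8174) = 0.1205; trapped volume = 540.5 × 0.1205 = 65.13 mL.
Additional alveolar pressure from trapping ≈ V_trapped / C = 65.13 / 47.0 = 1.386 cmH2O.

1.4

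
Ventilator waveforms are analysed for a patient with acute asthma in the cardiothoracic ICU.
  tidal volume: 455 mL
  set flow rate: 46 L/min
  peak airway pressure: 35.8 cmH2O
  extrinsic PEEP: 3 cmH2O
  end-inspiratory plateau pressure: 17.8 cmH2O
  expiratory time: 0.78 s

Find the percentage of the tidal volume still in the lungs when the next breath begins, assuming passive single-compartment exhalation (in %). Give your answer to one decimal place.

33.9

Flow: 46 L/min ÷ 60 = 0.7667 L/s.
R = (PIP − Pplat)/V̇ = (35.8 − 17.8) / 0.7667 = 18.0/0.7667 = 23.477 cmH2O·s/L.
C = Vt/(Pplat − PEEP) = 455.0 / (17.8 − 3) = 455.0/14.8 = 30.743 mL/cmH2O.
τ = R × C = 23.477 × 0.03074 L/cmH2O = 0.7217 s.
Fraction remaining at end-expiration = e^(−Te/τ) = e^(−0.78/0.7217) = 0.3393 → 33.93%.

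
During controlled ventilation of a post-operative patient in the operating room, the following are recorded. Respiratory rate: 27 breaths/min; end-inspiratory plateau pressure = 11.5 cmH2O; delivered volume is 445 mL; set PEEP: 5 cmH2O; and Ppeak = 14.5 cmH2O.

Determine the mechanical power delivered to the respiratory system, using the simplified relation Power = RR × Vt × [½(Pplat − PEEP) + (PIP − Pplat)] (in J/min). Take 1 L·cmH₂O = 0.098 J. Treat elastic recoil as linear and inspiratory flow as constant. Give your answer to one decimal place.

Per-breath work = Vt × [½(Pplat−PEEP) + (PIP−Pplat)] = 0.445 × [0.5×6.5 + 3.0] = 0.445 × 6.25 = 2.781 L·cmH2O.
Power = 27 × 2.781 = 75.087 L·cmH2O/min.
× 0.098 J/(L·cmH2O) → 7.359 J/min.

7.4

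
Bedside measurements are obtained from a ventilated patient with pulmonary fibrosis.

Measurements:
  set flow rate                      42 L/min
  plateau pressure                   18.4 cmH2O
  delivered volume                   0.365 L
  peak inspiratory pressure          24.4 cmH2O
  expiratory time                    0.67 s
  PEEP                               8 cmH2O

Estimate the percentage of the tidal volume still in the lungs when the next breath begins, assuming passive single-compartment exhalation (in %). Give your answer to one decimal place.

10.8

Flow: 42 L/min ÷ 60 = 0.7 L/s.
R = (PIP − Pplat)/V̇ = (24.4 − 18.4) / 0.7 = 6.0/0.7 = 8.571 cmH2O·s/L.
C = Vt/(Pplat − PEEP) = 365.0 / (18.4 − 8) = 365.0/10.4 = 35.096 mL/cmH2O.
τ = R × C = 8.571 × 0.0351 L/cmH2O = 0.3008 s.
Fraction remaining at end-expiration = e^(−Te/τ) = e^(−0.67/0.3008) = 0.1078 → 10.78%.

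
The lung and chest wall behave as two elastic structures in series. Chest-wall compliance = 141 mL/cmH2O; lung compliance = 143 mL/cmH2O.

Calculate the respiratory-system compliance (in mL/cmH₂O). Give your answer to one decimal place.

Lung and chest wall are elastances in series: 1/Crs = 1/CL + 1/Ccw.
1/Crs = 1/143 + 1/141 = 0.01409.
Crs = 70.972 mL/cmH2O.

71.0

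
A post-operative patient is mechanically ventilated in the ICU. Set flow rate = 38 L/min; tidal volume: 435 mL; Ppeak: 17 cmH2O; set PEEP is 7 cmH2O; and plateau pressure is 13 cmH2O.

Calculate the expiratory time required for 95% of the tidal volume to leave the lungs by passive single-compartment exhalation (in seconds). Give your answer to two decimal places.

Flow: 38 L/min ÷ 60 = 0.6333 L/s.
R = (PIP − Pplat)/V̇ = (17 − 13) / 0.6333 = 4.0/0.6333 = 6.316 cmH2O·s/L.
C = Vt/(Pplat − PEEP) = 435.0 / (13 − 7) = 435.0/6.0 = 72.5 mL/cmH2O.
τ = R × C = 6.316 × 0.0725 L/cmH2O = 0.4579 s.
t = −τ·ln(1 − 0.95) = −0.4579·ln(0.05) = 1.372 s.

1.37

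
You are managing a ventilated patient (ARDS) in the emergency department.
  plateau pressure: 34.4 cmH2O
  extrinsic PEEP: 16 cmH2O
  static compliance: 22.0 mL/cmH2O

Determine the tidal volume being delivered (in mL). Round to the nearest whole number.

405

Vt = Cstat × (Pplat − PEEP) = 22.0 × (34.4 − 16) = 22.0 × 18.4 = 404.8 mL.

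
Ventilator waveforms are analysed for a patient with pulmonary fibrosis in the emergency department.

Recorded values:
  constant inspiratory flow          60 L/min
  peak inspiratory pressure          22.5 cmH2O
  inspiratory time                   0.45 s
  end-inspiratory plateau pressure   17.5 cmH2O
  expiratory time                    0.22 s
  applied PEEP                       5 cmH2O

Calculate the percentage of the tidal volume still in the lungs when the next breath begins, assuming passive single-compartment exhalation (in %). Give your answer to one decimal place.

29.5

Flow: 60 L/min ÷ 60 = 1 L/s.
Vt = flow × Ti = 1 L/s × 0.45 s × 1000 mL/L = 450.0 mL.
R = (PIP − Pplat)/V̇ = (22.5 − 17.5) / 1 = 5.0/1 = 5.0 cmH2O·s/L.
C = Vt/(Pplat − PEEP) = 450.0 / (17.5 − 5) = 450.0/12.5 = 36.0 mL/cmH2O.
τ = R × C = 5.0 × 0.036 L/cmH2O = 0.18 s.
Fraction remaining at end-expiration = e^(−Te/τ) = e^(−0.22/0.18) = 0.2946 → 29.46%.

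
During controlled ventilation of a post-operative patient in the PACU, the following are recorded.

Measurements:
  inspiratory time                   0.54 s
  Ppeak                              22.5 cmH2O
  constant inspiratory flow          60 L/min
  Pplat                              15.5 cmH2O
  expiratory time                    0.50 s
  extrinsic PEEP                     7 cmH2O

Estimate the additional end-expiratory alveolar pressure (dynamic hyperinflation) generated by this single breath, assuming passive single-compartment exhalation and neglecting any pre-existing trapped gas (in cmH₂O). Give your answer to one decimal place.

Flow: 60 L/min ÷ 60 = 1 L/s.
Vt = flow × Ti = 1 L/s × 0.54 s × 1000 mL/L = 540.0 mL.
R = (PIP − Pplat)/V̇ = (22.5 − 15.5) / 1 = 7.0/1 = 7.0 cmH2O·s/L.
C = Vt/(Pplat − PEEP) = 540.0 / (15.5 − 7) = 540.0/8.5 = 63.529 mL/cmH2O.
τ = R × C = 7.0 × 0.06353 L/cmH2O = 0.4447 s.
Fraction remaining = e^(−Te/τ) = e^(−0.50/0.4447) = 0.3249; trapped volume = 540.0 × 0.3249 = 175.45 mL.
Additional alveolar pressure from trapping ≈ V_trapped / C = 175.45 / 63.529 = 2.762 cmH2O.

2.8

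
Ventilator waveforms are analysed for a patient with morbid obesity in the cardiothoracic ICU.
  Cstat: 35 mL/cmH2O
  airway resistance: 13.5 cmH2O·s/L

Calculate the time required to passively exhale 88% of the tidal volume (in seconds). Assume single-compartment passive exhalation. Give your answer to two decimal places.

1.00

τ = R × C = 13.5 × 35 mL/cmH2O = 13.5 × 0.035 L/cmH2O = 0.4725 s.
Exhaled fraction f = 1 − e^(−t/τ) → t = −τ·ln(1 − f) = −0.4725·ln(0.12) = 1.002 s.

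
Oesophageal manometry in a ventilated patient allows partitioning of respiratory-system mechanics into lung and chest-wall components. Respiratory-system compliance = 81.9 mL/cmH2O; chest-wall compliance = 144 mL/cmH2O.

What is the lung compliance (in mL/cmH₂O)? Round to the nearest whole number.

1/CL = 1/Crs − 1/Ccw.
1/CL = 1/81.9 − 1/144 = 0.005266.
CL = 189.9 mL/cmH2O.

190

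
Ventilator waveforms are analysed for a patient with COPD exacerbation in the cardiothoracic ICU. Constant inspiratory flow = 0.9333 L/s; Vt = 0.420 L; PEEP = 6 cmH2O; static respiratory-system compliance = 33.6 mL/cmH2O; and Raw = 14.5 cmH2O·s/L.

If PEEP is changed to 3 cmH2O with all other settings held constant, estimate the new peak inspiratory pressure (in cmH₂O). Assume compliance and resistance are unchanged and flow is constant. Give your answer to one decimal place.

PIP = Vt/C + R·V̇ + PEEP (constant-flow equation of motion).
Only the baseline term changes: ΔPIP = ΔPEEP = 3 − 6 = -3.0 cmH2O.
Original PIP = 420/33.6 + 14.5×0.9333 + 6 = 32.033 cmH2O; new PIP = 32.033 + (-3.0) = 29.033 cmH2O.

29.0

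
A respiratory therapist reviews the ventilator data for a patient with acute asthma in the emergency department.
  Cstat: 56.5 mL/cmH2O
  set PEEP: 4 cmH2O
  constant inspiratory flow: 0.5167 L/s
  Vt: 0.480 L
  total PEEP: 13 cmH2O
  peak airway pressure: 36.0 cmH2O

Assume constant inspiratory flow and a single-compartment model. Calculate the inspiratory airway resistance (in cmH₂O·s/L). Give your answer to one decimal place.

Total PEEP = 13 cmH2O (set 4 + intrinsic 9); this is the baseline alveolar pressure.
Equation of motion (constant flow): PIP = Vt/C + R·V̇ + PEEP.
R·V̇ = PIP − Vt/C − PEEP = 36.0 − 480/56.5 − 13 = 36.0 − 8.496 − 13 = 14.504 cmH2O.
R = 14.504 / 0.5167 = 28.07 cmH2O·s/L.

28.1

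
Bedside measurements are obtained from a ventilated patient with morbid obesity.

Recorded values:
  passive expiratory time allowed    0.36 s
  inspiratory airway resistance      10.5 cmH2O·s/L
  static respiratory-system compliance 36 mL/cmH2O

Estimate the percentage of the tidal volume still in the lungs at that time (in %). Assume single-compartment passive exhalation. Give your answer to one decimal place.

38.6

τ = R × C = 10.5 × 36 mL/cmH2O = 10.5 × 0.036 L/cmH2O = 0.378 s.
Passive exhalation: V(t)/V₀ = e^(−t/τ) = e^(−0.36/0.378) = 0.3858.
Fraction remaining = 0.3858 → 38.58%.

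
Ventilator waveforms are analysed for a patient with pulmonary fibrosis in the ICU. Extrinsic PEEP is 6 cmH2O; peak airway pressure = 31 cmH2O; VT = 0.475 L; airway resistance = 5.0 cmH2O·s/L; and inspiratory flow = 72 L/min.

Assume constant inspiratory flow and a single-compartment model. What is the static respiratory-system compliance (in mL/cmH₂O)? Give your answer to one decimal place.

Flow: 72 L/min ÷ 60 = 1.2 L/s.
Equation of motion (constant flow): PIP = Vt/C + R·V̇ + PEEP.
Vt/C = PIP − R·V̇ − PEEP = 31 − 5.0×1.2 − 6 = 31 − 6.0 − 6 = 19.0 cmH2O.
C = Vt / 19.0 = 475 / 19.0 = 25.0 mL/cmH2O.

25.0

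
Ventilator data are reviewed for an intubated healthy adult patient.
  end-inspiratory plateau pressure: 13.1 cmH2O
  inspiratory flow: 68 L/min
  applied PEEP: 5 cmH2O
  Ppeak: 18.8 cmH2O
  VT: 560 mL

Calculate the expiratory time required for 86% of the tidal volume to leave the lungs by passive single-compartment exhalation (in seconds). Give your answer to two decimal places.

0.68

Flow: 68 L/min ÷ 60 = 1.1333 L/s.
R = (PIP − Pplat)/V̇ = (18.8 − 13.1) / 1.1333 = 5.7/1.1333 = 5.03 cmH2O·s/L.
C = Vt/(Pplat − PEEP) = 560.0 / (13.1 − 5) = 560.0/8.1 = 69.136 mL/cmH2O.
τ = R × C = 5.03 × 0.06914 L/cmH2O = 0.3478 s.
t = −τ·ln(1 − 0.86) = −0.3478·ln(0.14) = 0.6838 s.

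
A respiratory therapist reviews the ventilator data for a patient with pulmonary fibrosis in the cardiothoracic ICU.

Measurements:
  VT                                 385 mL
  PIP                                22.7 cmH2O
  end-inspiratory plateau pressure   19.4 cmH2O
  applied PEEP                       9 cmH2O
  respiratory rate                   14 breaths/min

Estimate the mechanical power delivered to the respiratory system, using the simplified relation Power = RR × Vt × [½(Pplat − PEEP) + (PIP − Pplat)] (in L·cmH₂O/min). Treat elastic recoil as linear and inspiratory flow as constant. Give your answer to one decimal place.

45.8

Per-breath work = Vt × [½(Pplat−PEEP) + (PIP−Pplat)] = 0.385 × [0.5×10.4 + 3.3] = 0.385 × 8.5 = 3.273 L·cmH2O.
Power = 14 × 3.273 = 45.822 L·cmH2O/min.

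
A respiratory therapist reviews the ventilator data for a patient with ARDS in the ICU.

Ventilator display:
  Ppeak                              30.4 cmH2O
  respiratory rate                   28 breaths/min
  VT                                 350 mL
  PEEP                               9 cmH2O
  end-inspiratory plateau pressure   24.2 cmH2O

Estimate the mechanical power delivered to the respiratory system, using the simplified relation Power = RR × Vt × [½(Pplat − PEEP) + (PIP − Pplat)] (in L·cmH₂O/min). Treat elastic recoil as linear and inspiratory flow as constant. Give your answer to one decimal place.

Per-breath work = Vt × [½(Pplat−PEEP) + (PIP−Pplat)] = 0.350 × [0.5×15.2 + 6.2] = 0.350 × 13.8 = 4.83 L·cmH2O.
Power = 28 × 4.83 = 135.24 L·cmH2O/min.

135.2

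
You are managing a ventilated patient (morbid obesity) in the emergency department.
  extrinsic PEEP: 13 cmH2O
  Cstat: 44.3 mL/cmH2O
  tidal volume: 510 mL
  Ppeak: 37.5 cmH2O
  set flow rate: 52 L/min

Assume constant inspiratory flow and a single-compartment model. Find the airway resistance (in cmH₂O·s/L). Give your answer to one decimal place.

Flow: 52 L/min ÷ 60 = 0.8667 L/s.
Equation of motion (constant flow): PIP = Vt/C + R·V̇ + PEEP.
R·V̇ = PIP − Vt/C − PEEP = 37.5 − 510/44.3 − 13 = 37.5 − 11.512 − 13 = 12.988 cmH2O.
R = 12.988 / 0.8667 = 14.986 cmH2O·s/L.

15.0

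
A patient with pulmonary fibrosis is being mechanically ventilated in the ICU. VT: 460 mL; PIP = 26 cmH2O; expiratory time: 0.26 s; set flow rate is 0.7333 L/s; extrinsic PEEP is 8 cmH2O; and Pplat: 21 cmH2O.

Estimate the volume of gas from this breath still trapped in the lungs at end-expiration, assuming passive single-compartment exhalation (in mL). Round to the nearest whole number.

R = (PIP − Pplat)/V̇ = (26 − 21) / 0.7333 = 5.0/0.7333 = 6.818 cmH2O·s/L.
C = Vt/(Pplat − PEEP) = 460.0 / (21 − 8) = 460.0/13.0 = 35.385 mL/cmH2O.
τ = R × C = 6.818 × 0.03539 L/cmH2O = 0.2413 s.
Fraction remaining = e^(−Te/τ) = e^(−0.26/0.2413) = 0.3404.
Trapped volume = 460.0 × 0.3404 = 156.58 mL.

157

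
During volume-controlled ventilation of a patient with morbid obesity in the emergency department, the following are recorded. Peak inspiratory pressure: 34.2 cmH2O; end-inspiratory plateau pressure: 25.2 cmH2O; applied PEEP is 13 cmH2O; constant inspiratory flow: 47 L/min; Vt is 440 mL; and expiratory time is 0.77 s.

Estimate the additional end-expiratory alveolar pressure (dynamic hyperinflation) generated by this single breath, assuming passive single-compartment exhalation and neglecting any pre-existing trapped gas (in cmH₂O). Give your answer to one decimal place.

Flow: 47 L/min ÷ 60 = 0.7833 L/s.
R = (PIP − Pplat)/V̇ = (34.2 − 25.2) / 0.7833 = 9.0/0.7833 = 11.49 cmH2O·s/L.
C = Vt/(Pplat − PEEP) = 440.0 / (25.2 − 13) = 440.0/12.2 = 36.066 mL/cmH2O.
τ = R × C = 11.49 × 0.03607 L/cmH2O = 0.4144 s.
Fraction remaining = e^(−Te/τ) = e^(−0.77/0.4144) = 0.156; trapped volume = 440.0 × 0.156 = 68.64 mL.
Additional alveolar pressure from trapping ≈ V_trapped / C = 68.64 / 36.066 = 1.903 cmH2O.

1.9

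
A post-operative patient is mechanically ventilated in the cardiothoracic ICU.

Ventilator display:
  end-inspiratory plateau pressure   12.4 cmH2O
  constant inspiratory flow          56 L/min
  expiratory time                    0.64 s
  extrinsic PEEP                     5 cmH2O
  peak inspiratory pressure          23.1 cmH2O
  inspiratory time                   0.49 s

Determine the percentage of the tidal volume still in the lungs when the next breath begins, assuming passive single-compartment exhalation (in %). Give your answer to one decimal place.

Flow: 56 L/min ÷ 60 = 0.9333 L/s.
Vt = flow × Ti = 0.9333 L/s × 0.49 s × 1000 mL/L = 457.32 mL.
R = (PIP − Pplat)/V̇ = (23.1 − 12.4) / 0.9333 = 10.7/0.9333 = 11.465 cmH2O·s/L.
C = Vt/(Pplat − PEEP) = 457.32 / (12.4 − 5) = 457.32/7.4 = 61.8 mL/cmH2O.
τ = R × C = 11.465 × 0.0618 L/cmH2O = 0.7085 s.
Fraction remaining at end-expiration = e^(−Te/τ) = e^(−0.64/0.7085) = 0.4052 → 40.52%.

40.5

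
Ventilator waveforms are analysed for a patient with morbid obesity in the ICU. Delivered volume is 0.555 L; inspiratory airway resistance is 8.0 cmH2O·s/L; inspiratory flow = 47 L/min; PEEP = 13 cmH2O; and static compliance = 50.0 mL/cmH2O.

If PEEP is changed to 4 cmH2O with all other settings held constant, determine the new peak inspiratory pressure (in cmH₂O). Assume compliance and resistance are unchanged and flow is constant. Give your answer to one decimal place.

Flow: 47 L/min ÷ 60 = 0.7833 L/s.
PIP = Vt/C + R·V̇ + PEEP (constant-flow equation of motion).
Only the baseline term changes: ΔPIP = ΔPEEP = 4 − 13 = -9.0 cmH2O.
Original PIP = 555/50.0 + 8.0×0.7833 + 13 = 30.366 cmH2O; new PIP = 30.366 + (-9.0) = 21.366 cmH2O.

21.4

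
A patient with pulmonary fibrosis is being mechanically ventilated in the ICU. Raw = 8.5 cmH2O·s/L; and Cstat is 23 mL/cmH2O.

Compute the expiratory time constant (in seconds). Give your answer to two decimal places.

τ = R × C = 8.5 × 23 mL/cmH2O = 8.5 × 0.023 L/cmH2O = 0.1955 s.

0.20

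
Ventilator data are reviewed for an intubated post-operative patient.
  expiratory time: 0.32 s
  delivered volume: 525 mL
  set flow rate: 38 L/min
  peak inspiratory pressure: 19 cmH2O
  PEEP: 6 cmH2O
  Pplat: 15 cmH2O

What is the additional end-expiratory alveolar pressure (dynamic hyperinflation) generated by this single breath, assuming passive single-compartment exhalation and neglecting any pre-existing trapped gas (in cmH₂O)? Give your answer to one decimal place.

Flow: 38 L/min ÷ 60 = 0.6333 L/s.
R = (PIP − Pplat)/V̇ = (19 − 15) / 0.6333 = 4.0/0.6333 = 6.316 cmH2O·s/L.
C = Vt/(Pplat − PEEP) = 525.0 / (15 − 6) = 525.0/9.0 = 58.333 mL/cmH2O.
τ = R × C = 6.316 × 0.05833 L/cmH2O = 0.3684 s.
Fraction remaining = e^(−Te/τ) = e^(−0.32/0.3684) = 0.4195; trapped volume = 525.0 × 0.4195 = 220.24 mL.
Additional alveolar pressure from trapping ≈ V_trapped / C = 220.24 / 58.333 = 3.776 cmH2O.

3.8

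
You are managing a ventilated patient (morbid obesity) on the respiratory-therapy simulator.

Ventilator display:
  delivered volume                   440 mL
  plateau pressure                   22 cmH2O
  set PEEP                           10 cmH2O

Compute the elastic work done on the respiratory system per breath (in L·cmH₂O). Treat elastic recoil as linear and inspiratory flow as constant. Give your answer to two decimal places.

Elastic work ≈ ½ × (Pplat − PEEP) × Vt = 0.5 × (22 − 10) × 0.440 L = 0.5 × 12.0 × 0.440 = 2.64 L·cmH2O.

2.64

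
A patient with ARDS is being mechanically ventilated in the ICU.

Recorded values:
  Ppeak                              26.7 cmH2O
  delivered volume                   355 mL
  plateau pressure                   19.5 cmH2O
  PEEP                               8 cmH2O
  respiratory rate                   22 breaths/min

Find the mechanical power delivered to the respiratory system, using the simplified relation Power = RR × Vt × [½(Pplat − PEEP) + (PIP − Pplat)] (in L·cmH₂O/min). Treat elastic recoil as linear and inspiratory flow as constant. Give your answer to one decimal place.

101.1

Per-breath work = Vt × [½(Pplat−PEEP) + (PIP−Pplat)] = 0.355 × [0.5×11.5 + 7.2] = 0.355 × 12.95 = 4.597 L·cmH2O.
Power = 22 × 4.597 = 101.13 L·cmH2O/min.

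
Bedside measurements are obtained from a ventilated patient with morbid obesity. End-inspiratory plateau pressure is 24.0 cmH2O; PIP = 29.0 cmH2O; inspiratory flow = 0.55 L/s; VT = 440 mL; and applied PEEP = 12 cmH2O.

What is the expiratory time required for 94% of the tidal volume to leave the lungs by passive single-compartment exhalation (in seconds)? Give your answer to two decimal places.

R = (PIP − Pplat)/V̇ = (29.0 − 24.0) / 0.55 = 5.0/0.55 = 9.091 cmH2O·s/L.
C = Vt/(Pplat − PEEP) = 440.0 / (24.0 − 12) = 440.0/12.0 = 36.667 mL/cmH2O.
τ = R × C = 9.091 × 0.03667 L/cmH2O = 0.3334 s.
t = −τ·ln(1 − 0.94) = −0.3334·ln(0.06) = 0.938 s.

0.94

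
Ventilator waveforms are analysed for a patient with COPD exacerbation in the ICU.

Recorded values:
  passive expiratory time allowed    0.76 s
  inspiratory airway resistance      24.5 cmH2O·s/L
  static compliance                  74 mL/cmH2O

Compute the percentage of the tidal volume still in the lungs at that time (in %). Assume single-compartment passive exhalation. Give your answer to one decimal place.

65.8

τ = R × C = 24.5 × 74 mL/cmH2O = 24.5 × 0.074 L/cmH2O = 1.813 s.
Passive exhalation: V(t)/V₀ = e^(−t/τ) = e^(−0.76/1.813) = 0.6576.
Fraction remaining = 0.6576 → 65.76%.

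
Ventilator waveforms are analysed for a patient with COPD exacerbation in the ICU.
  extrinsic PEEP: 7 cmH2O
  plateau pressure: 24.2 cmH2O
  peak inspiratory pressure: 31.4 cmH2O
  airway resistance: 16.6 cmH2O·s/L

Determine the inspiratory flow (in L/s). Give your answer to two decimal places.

flow = (PIP − Pplat) / Raw = 7.2 / 16.6 = 0.4337 L/s.

0.43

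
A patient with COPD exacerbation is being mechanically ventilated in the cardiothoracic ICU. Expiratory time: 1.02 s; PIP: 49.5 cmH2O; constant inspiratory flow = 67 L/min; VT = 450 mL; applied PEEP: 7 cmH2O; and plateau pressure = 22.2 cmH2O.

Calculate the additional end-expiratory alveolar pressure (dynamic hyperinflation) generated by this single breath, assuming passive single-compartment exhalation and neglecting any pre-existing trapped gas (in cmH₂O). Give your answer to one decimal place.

Flow: 67 L/min ÷ 60 = 1.1167 L/s.
R = (PIP − Pplat)/V̇ = (49.5 − 22.2) / 1.1167 = 27.3/1.1167 = 24.447 cmH2O·s/L.
C = Vt/(Pplat − PEEP) = 450.0 / (22.2 − 7) = 450.0/15.2 = 29.605 mL/cmH2O.
τ = R × C = 24.447 × 0.02961 L/cmH2O = 0.7239 s.
Fraction remaining = e^(−Te/τ) = e^(−1.02/0.7239) = 0.2444; trapped volume = 450.0 × 0.2444 = 109.98 mL.
Additional alveolar pressure from trapping ≈ V_trapped / C = 109.98 / 29.605 = 3.715 cmH2O.

3.7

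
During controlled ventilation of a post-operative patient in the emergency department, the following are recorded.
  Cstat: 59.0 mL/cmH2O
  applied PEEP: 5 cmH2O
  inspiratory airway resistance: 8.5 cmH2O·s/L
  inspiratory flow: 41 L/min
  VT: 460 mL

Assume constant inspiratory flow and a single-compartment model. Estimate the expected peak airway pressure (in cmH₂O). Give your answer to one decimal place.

18.6

Flow: 41 L/min ÷ 60 = 0.6833 L/s.
Equation of motion (constant flow): PIP = Vt/C + R·V̇ + PEEP.
PIP = 460/59.0 + 8.5×0.6833 + 5 = 7.797 + 5.808 + 5 = 18.605 cmH2O.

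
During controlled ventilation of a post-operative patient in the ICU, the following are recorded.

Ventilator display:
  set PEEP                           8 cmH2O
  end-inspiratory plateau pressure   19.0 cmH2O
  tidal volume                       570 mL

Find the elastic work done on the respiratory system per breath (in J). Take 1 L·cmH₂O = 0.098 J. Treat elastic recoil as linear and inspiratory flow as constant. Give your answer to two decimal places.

0.31

Elastic work ≈ ½ × (Pplat − PEEP) × Vt = 0.5 × (19.0 − 8) × 0.570 L = 0.5 × 11.0 × 0.570 = 3.135 L·cmH2O.
× 0.098 J/(L·cmH2O) → 0.3072 J.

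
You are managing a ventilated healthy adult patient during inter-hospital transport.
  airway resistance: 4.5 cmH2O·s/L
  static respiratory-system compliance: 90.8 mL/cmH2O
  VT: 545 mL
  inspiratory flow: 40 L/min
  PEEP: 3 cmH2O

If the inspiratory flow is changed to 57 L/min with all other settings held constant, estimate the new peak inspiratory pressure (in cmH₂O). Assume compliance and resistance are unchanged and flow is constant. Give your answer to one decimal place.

Flow: 40 L/min ÷ 60 = 0.6667 L/s.
New flow: 57 L/min ÷ 60 = 0.95 L/s.
PIP = Vt/C + R·V̇ + PEEP (constant-flow equation of motion).
Only the resistive term changes: ΔPIP = R × ΔV̇ = 4.5 × (0.95 − 0.6667) = 4.5 × 0.2833 = 1.275 cmH2O.
Original PIP = 545/90.8 + 4.5×0.6667 + 3 = 12.002 cmH2O; new PIP = 12.002 + (1.275) = 13.277 cmH2O.

13.3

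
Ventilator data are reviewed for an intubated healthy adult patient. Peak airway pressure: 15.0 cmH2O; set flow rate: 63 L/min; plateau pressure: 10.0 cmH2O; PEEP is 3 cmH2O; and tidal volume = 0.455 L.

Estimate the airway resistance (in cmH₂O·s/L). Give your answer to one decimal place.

Flow: 63 L/min ÷ 60 = 1.05 L/s.
Raw = (PIP − Pplat) / flow = (15.0 − 10.0) / 1.05 = 5.0 / 1.05 = 4.762 cmH2O·s/L.

4.8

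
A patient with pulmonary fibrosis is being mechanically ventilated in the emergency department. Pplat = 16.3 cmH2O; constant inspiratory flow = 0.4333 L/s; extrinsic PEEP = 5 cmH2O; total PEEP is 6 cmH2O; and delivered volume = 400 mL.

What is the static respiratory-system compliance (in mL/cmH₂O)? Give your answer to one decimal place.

38.8

End-expiratory occlusion gives total PEEP = 6 cmH2O (intrinsic PEEP = 6 − 5 = 1). Use total PEEP for the elastic gradient.
Cstat = Vt / (Pplat − PEEPtotal) = 400 / (16.3 − 6) = 400 / 10.3 = 38.835 mL/cmH2O.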